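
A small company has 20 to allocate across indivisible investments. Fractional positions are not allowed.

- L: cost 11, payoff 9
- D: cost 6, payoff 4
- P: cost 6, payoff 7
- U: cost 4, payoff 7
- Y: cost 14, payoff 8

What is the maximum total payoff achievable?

18

Allowing fractional choices, the relaxed optimum would be about 22.2, but investments are indivisible.
D + P + U: cost 6 + 6 + 4 = 16 ≤ 20, payoff 4 + 7 + 7 = 18.
L + U: cost 11 + 4 = 15 ≤ 20, payoff 9 + 7 = 16.
Best is D, P, and U with total payoff 18.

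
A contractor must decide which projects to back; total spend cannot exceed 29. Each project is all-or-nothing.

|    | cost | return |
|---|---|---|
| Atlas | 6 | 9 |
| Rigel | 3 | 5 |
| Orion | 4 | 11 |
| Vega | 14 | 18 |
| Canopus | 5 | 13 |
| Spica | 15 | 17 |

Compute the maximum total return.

51

Take Atlas, Orion, Vega, and Canopus: cost 6 + 4 + 14 + 5 = 29 ≤ 29, return 9 + 11 + 18 + 13 = 51.
No other feasible combination does better.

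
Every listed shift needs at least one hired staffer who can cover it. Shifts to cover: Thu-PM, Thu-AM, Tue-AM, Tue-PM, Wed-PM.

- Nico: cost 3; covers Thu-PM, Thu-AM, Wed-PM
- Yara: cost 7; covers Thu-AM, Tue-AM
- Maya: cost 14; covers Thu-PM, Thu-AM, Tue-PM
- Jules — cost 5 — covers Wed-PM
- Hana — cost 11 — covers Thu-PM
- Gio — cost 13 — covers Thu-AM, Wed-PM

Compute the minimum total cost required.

This is a weighted set-cover instance.
Choose Nico, Yara, and Maya: together they cover Thu-PM, Thu-AM, Tue-AM, Tue-PM, Wed-PM — every shift.
Total cost: 3 + 7 + 14 = 24.

24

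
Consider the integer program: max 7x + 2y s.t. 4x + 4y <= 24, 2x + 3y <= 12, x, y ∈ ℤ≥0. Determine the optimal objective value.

(x,y)=(6,0): 4·6+4·0=24≤24, 2·6+3·0=12≤12, objective 42.
(x,y)=(5,0): 4·5+4·0=20≤24, 2·5+3·0=10≤12, objective 35.
No feasible integer point exceeds 42.

42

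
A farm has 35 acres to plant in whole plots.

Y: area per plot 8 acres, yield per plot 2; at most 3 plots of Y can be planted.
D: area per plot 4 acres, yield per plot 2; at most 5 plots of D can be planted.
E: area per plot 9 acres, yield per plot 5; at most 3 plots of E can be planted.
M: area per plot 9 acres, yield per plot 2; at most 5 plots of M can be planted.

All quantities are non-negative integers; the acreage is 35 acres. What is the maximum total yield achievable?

19

4×D and 2×E: area 34 ≤ 35, yield 4·2 + 2·5 = 18.
2×D and 3×E: area 35 ≤ 35, yield 2·2 + 3·5 = 19.
Best is 19.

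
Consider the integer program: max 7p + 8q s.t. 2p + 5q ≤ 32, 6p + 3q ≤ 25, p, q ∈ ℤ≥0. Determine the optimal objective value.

(p,q)=(1,6): 2·1+5·6=32≤32, 6·1+3·6=24≤25, objective 55.
(p,q)=(0,6): 2·0+5·6=30≤32, 6·0+3·6=18≤25, objective 48.
The best lattice point is (1,6), giving 55.

55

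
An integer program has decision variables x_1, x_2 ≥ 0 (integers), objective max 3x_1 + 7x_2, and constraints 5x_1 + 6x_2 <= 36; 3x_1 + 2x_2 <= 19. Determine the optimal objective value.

(x_1,x_2)=(0,6): 5·0+6·6=36≤36, 3·0+2·6=12≤19, objective 42.
(x_1,x_2)=(1,5): 5·1+6·5=35≤36, 3·1+2·5=13≤19, objective 38.
No feasible integer point exceeds 42.

42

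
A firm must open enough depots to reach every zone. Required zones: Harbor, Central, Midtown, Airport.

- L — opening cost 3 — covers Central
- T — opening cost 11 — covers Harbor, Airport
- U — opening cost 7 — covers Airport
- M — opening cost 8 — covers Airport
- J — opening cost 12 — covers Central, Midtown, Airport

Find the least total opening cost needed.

23

This is a weighted set-cover instance.
Choose T and J: together they cover Harbor, Central, Midtown, Airport — every zone.
Total opening cost: 11 + 12 = 23.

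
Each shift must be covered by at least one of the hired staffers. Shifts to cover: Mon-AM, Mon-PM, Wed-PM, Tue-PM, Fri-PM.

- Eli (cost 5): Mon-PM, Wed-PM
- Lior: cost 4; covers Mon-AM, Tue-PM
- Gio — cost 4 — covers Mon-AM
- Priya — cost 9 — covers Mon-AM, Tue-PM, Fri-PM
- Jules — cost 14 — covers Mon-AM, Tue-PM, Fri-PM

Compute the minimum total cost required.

14

This is a weighted set-cover instance.
Choose Eli and Priya: together they cover Mon-AM, Mon-PM, Wed-PM, Tue-PM, Fri-PM — every shift.
Total cost: 5 + 9 = 14.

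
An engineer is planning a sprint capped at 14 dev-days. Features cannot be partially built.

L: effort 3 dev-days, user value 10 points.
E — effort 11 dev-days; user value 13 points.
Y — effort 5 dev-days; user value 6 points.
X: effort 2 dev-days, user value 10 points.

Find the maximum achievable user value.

26

This is a 0-1 knapsack instance.
E + X: effort 11 + 2 = 13 ≤ 14, user value 13 + 10 = 23.
L + Y + X: effort 3 + 5 + 2 = 10 ≤ 14, user value 10 + 6 + 10 = 26.
Best is L, Y, and X with total user value 26.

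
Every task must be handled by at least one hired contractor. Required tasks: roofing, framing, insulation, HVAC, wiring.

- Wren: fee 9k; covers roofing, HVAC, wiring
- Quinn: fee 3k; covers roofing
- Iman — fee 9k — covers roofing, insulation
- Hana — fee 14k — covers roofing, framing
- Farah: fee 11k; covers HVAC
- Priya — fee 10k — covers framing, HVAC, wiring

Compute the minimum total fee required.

19

This is a weighted set-cover instance.
Choose Iman and Priya: together they cover roofing, framing, insulation, HVAC, wiring — every task.
Total fee: 9 + 10 = 19.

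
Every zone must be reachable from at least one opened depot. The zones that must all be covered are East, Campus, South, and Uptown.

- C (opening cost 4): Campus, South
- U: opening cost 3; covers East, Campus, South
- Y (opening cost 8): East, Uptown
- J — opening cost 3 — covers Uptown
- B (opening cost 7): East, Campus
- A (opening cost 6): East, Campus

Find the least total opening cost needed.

6

Choose U and J: together they cover East, Campus, South, Uptown — every zone.
Total opening cost: 3 + 3 = 6.
No cover costs less than 6.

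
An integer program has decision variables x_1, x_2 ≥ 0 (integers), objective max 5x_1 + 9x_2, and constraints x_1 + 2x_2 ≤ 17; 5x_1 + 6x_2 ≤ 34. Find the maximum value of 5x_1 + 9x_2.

(x_1,x_2)=(2,4): 1·2+2·4=10≤17, 5·2+6·4=34≤34, objective 46.
(x_1,x_2)=(0,5): 1·0+2·5=10≤17, 5·0+6·5=30≤34, objective 45.
Maximum is 46 at (x_1,x_2)=(2,4).

46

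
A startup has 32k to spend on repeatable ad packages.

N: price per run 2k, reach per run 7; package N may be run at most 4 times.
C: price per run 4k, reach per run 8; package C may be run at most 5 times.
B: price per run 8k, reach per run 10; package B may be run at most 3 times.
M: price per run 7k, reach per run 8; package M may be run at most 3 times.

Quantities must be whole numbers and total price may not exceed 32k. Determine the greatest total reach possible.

70

N has the best ratio (7/2); taking only N gives at most 4×7 = 28 (stopped by the supply cap of 4).
Mixing does better — 4×N, 4×C, and 1×B: price 32 ≤ 32, reach 4·7 + 4·8 + 1·10 = 70.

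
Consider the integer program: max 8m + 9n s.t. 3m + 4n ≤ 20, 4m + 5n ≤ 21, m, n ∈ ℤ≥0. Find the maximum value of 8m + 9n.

The continuous relaxation peaks at (5.25, 0) with value 42.00; rounding to a feasible lattice point costs some objective.
(m,n)=(4,1): 3·4+4·1=16≤20, 4·4+5·1=21≤21, objective 41.
(m,n)=(5,0): 3·5+4·0=15≤20, 4·5+5·0=20≤21, objective 40.
(m,n)=(3,1): 3·3+4·1=13≤20, 4·3+5·1=17≤21, objective 33.
(m,n)=(4,0): 3·4+4·0=12≤20, 4·4+5·0=16≤21, objective 32.
No feasible integer point exceeds 41.

41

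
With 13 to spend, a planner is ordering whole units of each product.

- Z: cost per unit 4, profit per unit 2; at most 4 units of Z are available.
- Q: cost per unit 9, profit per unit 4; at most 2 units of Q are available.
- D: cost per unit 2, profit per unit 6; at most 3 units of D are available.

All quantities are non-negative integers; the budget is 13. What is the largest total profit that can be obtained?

This is a bounded integer knapsack.
Take 1×Z and 3×D: cost 10 ≤ 13, profit 1·2 + 3·6 = 20.
D has the best ratio (6/2) and is taken to its limit of 3; remaining capacity is filled optimally with the others.

20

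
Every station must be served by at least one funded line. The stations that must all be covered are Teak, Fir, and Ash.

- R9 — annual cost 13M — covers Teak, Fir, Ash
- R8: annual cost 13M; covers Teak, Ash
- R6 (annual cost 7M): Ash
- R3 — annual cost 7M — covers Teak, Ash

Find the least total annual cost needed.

The greedy cost-per-new-station heuristic would pick R3 and R9 for 20, but a cheaper cover exists.
R9 alone covers Teak, Fir, Ash — every station.
Total annual cost: 13.
No cover costs less than 13.

13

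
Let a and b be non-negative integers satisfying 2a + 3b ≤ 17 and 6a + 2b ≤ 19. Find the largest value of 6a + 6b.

36

The continuous relaxation peaks at (1.64, 4.57) with value 37.29; rounding to a feasible lattice point costs some objective.
(a,b)=(1,5): 2·1+3·5=17≤17, 6·1+2·5=16≤19, objective 36.
(a,b)=(1,4): 2·1+3·4=14≤17, 6·1+2·4=14≤19, objective 30.
(a,b)=(2,3): 2·2+3·3=13≤17, 6·2+2·3=18≤19, objective 30.
(a,b)=(0,5): 2·0+3·5=15≤17, 6·0+2·5=10≤19, objective 30.
Maximum is 36 at (a,b)=(1,5).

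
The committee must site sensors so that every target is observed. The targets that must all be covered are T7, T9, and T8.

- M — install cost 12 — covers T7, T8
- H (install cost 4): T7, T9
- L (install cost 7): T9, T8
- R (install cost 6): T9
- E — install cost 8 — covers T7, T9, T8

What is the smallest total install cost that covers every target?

The greedy cost-per-new-target heuristic would pick H and L for 11, but a cheaper cover exists.
E alone covers T7, T9, T8 — every target.
Total install cost: 8.
No cover costs less than 8.

8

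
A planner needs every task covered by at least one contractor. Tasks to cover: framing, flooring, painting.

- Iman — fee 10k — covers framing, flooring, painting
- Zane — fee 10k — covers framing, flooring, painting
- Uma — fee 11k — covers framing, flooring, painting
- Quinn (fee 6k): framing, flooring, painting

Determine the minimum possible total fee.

This is an integer covering problem.
Quinn alone covers framing, flooring, painting — every task.
Total fee: 6.
No cover costs less than 6.

6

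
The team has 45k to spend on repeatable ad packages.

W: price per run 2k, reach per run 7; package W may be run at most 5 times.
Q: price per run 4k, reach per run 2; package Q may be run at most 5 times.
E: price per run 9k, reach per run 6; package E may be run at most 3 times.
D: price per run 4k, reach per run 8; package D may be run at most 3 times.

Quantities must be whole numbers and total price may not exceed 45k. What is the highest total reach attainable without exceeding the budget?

W has the best ratio (7/2); taking only W gives at most 5×7 = 35 (stopped by the supply cap of 5).
Mixing does better — 5×W, 1×Q, 2×E, and 3×D: price 44 ≤ 45, reach 5·7 + 1·2 + 2·6 + 3·8 = 73.

73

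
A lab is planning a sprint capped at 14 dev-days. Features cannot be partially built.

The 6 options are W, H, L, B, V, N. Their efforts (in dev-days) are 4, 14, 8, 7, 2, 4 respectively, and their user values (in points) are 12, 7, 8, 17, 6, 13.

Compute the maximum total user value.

Take B, V, and N: effort 7 + 2 + 4 = 13 ≤ 14, user value 17 + 6 + 13 = 36.
No other feasible combination does better.

36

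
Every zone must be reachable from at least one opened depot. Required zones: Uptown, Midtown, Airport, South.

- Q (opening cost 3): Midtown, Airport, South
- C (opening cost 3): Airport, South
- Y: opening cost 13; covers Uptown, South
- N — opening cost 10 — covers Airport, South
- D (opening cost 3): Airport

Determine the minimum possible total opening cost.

Choose Q and Y: together they cover Uptown, Midtown, Airport, South — every zone.
Total opening cost: 3 + 13 = 16.
No cover costs less than 16.

16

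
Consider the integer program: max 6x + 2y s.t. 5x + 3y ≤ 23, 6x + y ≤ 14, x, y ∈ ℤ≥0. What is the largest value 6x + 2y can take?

(x,y)=(1,6): 5·1+3·6=23≤23, 6·1+1·6=12≤14, objective 18.
(x,y)=(1,5): 5·1+3·5=20≤23, 6·1+1·5=11≤14, objective 16.
The best lattice point is (1,6), giving 18.

18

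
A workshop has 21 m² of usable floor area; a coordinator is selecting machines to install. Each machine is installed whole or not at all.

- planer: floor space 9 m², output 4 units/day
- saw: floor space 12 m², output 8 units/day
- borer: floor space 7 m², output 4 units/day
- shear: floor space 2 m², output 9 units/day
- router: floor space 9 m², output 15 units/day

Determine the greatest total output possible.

This is a 0-1 knapsack instance.
Allowing fractional choices, the relaxed optimum would be about 30.7, but machines are indivisible.
planer + shear + router: floor space 9 + 2 + 9 = 20 ≤ 21, output 4 + 9 + 15 = 28.
shear + router: floor space 2 + 9 = 11 ≤ 21, output 9 + 15 = 24.
borer + shear + router: floor space 7 + 2 + 9 = 18 ≤ 21, output 4 + 9 + 15 = 28.
The maximum output is 28; one optimal choice is borer, shear, and router.

28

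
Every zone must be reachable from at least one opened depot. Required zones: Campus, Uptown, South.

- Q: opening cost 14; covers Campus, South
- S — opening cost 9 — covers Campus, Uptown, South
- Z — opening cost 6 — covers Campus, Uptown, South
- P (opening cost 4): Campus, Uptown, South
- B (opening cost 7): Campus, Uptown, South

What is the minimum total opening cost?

4

P alone covers Campus, Uptown, South — every zone.
Total opening cost: 4.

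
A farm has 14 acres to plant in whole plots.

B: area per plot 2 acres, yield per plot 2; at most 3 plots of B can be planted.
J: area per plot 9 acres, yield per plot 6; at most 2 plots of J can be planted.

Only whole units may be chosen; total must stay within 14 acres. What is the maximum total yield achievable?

B has the best ratio (2/2); taking only B gives at most 3×2 = 6 (stopped by the supply cap of 3).
Mixing does better — 2×B and 1×J: area 13 ≤ 14, yield 2·2 + 1·6 = 10.

10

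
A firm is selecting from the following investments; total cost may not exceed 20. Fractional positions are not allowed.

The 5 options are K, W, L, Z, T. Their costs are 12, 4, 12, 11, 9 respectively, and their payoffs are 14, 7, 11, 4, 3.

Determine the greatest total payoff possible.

Allowing fractional choices, the relaxed optimum would be about 24.7, but investments are indivisible.
W + L: cost 4 + 12 = 16 ≤ 20, payoff 7 + 11 = 18.
K + W: cost 12 + 4 = 16 ≤ 20, payoff 14 + 7 = 21.
Best is K and W with total payoff 21.

21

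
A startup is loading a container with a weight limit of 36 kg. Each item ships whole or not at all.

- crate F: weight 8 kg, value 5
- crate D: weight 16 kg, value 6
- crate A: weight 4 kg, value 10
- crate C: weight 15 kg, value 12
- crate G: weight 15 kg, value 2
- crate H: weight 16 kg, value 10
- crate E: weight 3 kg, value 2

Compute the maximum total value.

Allowing fractional choices, the relaxed optimum would be about 32.8, but items are indivisible.
crate F + crate A + crate C + crate E: weight 8 + 4 + 15 + 3 = 30 ≤ 36, value 5 + 10 + 12 + 2 = 29.
crate A + crate C + crate H: weight 4 + 15 + 16 = 35 ≤ 36, value 10 + 12 + 10 = 32.
crate D + crate A + crate C: weight 16 + 4 + 15 = 35 ≤ 36, value 6 + 10 + 12 = 28.
Best is crate A, crate C, and crate H with total value 32.

32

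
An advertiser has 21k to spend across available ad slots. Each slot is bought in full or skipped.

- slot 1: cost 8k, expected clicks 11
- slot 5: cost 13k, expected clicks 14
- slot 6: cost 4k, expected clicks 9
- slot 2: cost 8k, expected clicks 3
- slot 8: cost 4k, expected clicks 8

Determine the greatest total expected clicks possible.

31

Take slot 5, slot 6, and slot 8: cost 13 + 4 + 4 = 21 ≤ 21, expected clicks 14 + 9 + 8 = 31.
No other feasible combination does better.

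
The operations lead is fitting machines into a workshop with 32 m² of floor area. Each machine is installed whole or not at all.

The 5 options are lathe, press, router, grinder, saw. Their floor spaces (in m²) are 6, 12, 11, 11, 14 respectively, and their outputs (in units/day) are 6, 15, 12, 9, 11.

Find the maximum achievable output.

33

Allowing fractional choices, the relaxed optimum would be about 35.5, but machines are indivisible.
lathe + press + grinder: floor space 6 + 12 + 11 = 29 ≤ 32, output 6 + 15 + 9 = 30.
lathe + press + saw: floor space 6 + 12 + 14 = 32 ≤ 32, output 6 + 15 + 11 = 32.
lathe + press + router: floor space 6 + 12 + 11 = 29 ≤ 32, output 6 + 15 + 12 = 33.
Best is lathe, press, and router with total output 33.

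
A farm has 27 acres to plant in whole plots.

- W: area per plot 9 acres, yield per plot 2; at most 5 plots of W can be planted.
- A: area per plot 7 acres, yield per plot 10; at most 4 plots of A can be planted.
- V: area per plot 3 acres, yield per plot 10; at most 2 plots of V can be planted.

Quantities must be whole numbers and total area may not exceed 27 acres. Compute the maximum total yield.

Take 3×A and 2×V: area 27 ≤ 27, yield 3·10 + 2·10 = 50.
V has the best ratio (10/3) and is taken to its limit of 2; remaining capacity is filled optimally with the others.

50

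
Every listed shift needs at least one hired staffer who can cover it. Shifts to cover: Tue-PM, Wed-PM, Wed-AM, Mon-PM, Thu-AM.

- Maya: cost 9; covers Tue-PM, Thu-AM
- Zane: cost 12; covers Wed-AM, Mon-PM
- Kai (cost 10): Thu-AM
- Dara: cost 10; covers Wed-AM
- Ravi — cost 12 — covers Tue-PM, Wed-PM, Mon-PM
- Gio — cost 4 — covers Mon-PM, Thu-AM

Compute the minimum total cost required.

This is an integer covering problem.
Choose Dara, Ravi, and Gio: together they cover Tue-PM, Wed-PM, Wed-AM, Mon-PM, Thu-AM — every shift.
Total cost: 10 + 12 + 4 = 26.

26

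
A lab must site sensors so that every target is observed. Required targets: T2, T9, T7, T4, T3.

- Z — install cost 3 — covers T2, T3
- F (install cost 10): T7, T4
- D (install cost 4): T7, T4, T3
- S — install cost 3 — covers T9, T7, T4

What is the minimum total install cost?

6

Choose Z and S: together they cover T2, T9, T7, T4, T3 — every target.
Total install cost: 3 + 3 = 6.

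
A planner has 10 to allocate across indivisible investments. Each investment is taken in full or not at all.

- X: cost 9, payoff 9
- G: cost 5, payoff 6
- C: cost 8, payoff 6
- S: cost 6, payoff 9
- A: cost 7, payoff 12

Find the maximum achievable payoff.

X: cost 9 ≤ 10, payoff 9.
A: cost 7 ≤ 10, payoff 12.
S: cost 6 ≤ 10, payoff 9.
Best is A with total payoff 12.

12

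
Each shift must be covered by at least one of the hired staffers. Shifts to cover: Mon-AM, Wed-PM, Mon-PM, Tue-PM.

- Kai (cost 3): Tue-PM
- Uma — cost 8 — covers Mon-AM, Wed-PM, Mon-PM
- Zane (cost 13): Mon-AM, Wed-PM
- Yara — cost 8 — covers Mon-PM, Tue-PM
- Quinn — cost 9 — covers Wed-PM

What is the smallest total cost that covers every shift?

11

This is a weighted set-cover instance.
Choose Kai and Uma: together they cover Mon-AM, Wed-PM, Mon-PM, Tue-PM — every shift.
Total cost: 3 + 8 = 11.
No cover costs less than 11.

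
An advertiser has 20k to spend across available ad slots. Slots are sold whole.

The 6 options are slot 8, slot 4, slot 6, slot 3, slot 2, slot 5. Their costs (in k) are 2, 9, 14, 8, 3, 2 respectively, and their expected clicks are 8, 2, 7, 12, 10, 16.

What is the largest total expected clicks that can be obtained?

slot 3 + slot 2 + slot 5: cost 8 + 3 + 2 = 13 ≤ 20, expected clicks 12 + 10 + 16 = 38.
slot 8 + slot 3 + slot 2 + slot 5: cost 2 + 8 + 3 + 2 = 15 ≤ 20, expected clicks 8 + 12 + 10 + 16 = 46.
slot 8 + slot 3 + slot 5: cost 2 + 8 + 2 = 12 ≤ 20, expected clicks 8 + 12 + 16 = 36.
Best is slot 8, slot 3, slot 2, and slot 5 with total expected clicks 46.

46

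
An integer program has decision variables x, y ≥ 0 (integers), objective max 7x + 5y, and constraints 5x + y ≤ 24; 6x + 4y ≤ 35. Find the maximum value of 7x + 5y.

42

The continuous relaxation peaks at (0, 8.75) with value 43.75; rounding to a feasible lattice point costs some objective.
(x,y)=(1,7): 5·1+1·7=12≤24, 6·1+4·7=34≤35, objective 42.
(x,y)=(0,8): 5·0+1·8=8≤24, 6·0+4·8=32≤35, objective 40.
The best lattice point is (1,7), giving 42.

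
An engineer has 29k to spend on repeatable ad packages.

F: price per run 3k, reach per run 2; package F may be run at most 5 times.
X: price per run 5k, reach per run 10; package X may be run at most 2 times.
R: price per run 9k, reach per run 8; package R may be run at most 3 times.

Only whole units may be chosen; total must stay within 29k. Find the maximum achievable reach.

36

2×X and 2×R: price 28 ≤ 29, reach 2·10 + 2·8 = 36.
3×F, 2×X, and 1×R: price 28 ≤ 29, reach 3·2 + 2·10 + 1·8 = 34.
Best is 36.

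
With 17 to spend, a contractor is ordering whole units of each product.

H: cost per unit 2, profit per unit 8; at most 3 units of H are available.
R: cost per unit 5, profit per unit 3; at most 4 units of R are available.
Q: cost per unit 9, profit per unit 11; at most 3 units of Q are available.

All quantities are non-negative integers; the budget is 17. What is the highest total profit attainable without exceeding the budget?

This is a bounded integer knapsack.
H has the best ratio (8/2); taking only H gives at most 3×8 = 24 (stopped by the supply cap of 3).
Mixing does better — 3×H and 1×Q: cost 15 ≤ 17, profit 3·8 + 1·11 = 35.

35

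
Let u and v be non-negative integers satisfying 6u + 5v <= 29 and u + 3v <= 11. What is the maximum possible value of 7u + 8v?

(u,v)=(2,3): 6·2+5·3=27≤29, 1·2+3·3=11≤11, objective 38.
(u,v)=(3,2): 6·3+5·2=28≤29, 1·3+3·2=9≤11, objective 37.
(u,v)=(1,3): 6·1+5·3=21≤29, 1·1+3·3=10≤11, objective 31.
Maximum is 38 at (u,v)=(2,3).

38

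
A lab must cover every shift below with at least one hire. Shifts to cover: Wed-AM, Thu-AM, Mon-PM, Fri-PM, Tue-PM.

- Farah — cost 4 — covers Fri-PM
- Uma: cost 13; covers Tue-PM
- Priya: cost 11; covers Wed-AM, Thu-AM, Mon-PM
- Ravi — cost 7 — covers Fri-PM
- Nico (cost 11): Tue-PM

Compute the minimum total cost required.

26

Choose Farah, Priya, and Nico: together they cover Wed-AM, Thu-AM, Mon-PM, Fri-PM, Tue-PM — every shift.
Total cost: 4 + 11 + 11 = 26.
No cover costs less than 26.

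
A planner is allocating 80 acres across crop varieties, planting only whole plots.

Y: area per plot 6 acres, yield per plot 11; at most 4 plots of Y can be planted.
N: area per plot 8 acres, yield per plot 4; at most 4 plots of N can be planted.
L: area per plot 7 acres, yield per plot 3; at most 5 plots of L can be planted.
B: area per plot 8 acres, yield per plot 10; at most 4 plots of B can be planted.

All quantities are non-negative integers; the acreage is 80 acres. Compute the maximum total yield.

96

4×Y, 2×N, 1×L, and 4×B: area 79 ≤ 80, yield 4·11 + 2·4 + 1·3 + 4·10 = 95.
4×Y, 3×N, and 4×B: area 80 ≤ 80, yield 4·11 + 3·4 + 4·10 = 96.
Best is 96.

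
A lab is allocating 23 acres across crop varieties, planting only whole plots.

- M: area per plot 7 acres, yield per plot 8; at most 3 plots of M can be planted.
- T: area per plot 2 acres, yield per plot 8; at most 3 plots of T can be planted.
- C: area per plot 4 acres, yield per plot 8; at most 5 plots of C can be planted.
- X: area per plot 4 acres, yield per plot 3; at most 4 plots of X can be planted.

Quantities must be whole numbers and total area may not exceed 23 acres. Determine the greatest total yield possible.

56

T has the best ratio (8/2); taking only T gives at most 3×8 = 24 (stopped by the supply cap of 3).
Mixing does better — 3×T and 4×C: area 22 ≤ 23, yield 3·8 + 4·8 = 56.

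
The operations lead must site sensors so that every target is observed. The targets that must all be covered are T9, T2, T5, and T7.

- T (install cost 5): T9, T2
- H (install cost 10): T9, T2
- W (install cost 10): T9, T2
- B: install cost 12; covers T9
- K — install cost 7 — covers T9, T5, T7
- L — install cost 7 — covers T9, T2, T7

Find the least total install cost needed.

Choose T and K: together they cover T9, T2, T5, T7 — every target.
Total install cost: 5 + 7 = 12.
No cover costs less than 12.

12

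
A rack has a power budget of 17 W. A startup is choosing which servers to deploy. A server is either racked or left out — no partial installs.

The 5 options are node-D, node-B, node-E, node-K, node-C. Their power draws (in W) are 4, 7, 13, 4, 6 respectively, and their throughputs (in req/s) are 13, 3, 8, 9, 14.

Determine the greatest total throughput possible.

Allowing fractional choices, the relaxed optimum would be about 37.8, but servers are indivisible.
node-D + node-B + node-C: power draw 4 + 7 + 6 = 17 ≤ 17, throughput 13 + 3 + 14 = 30.
node-D + node-C: power draw 4 + 6 = 10 ≤ 17, throughput 13 + 14 = 27.
node-D + node-K + node-C: power draw 4 + 4 + 6 = 14 ≤ 17, throughput 13 + 9 + 14 = 36.
Best is node-D, node-K, and node-C with total throughput 36.

36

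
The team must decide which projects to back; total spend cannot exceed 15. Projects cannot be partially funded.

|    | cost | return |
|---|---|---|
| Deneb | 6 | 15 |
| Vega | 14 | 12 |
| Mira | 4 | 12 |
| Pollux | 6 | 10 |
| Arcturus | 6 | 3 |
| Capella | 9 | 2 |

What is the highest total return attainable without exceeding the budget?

27

Allowing fractional choices, the relaxed optimum would be about 35.3, but projects are indivisible.
Mira + Pollux: cost 4 + 6 = 10 ≤ 15, return 12 + 10 = 22.
Deneb + Pollux: cost 6 + 6 = 12 ≤ 15, return 15 + 10 = 25.
Deneb + Mira: cost 6 + 4 = 10 ≤ 15, return 15 + 12 = 27.
Best is Deneb and Mira with total return 27.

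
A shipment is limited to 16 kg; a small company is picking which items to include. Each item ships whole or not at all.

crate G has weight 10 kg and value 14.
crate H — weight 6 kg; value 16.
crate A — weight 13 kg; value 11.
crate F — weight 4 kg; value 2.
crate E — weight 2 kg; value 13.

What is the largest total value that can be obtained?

Allowing fractional choices, the relaxed optimum would be about 40.2, but items are indivisible.
crate H + crate F + crate E: weight 6 + 4 + 2 = 12 ≤ 16, value 16 + 2 + 13 = 31.
crate G + crate H: weight 10 + 6 = 16 ≤ 16, value 14 + 16 = 30.
crate H + crate E: weight 6 + 2 = 8 ≤ 16, value 16 + 13 = 29.
Best is crate H, crate F, and crate E with total value 31.

31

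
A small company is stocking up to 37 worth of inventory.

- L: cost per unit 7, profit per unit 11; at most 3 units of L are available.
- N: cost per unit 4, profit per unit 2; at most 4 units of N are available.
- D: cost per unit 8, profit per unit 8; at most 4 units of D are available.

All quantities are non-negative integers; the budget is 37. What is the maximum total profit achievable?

Take 3×L and 2×D: cost 37 ≤ 37, profit 3·11 + 2·8 = 49.
L has the best ratio (11/7) and is taken to its limit of 3; remaining capacity is filled optimally with the others.

49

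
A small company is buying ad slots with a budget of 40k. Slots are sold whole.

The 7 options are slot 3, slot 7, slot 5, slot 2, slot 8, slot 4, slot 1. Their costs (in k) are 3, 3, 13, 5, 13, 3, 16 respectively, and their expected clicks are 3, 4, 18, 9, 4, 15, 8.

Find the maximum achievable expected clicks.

Treat it as a binary knapsack problem.
Allowing fractional choices, the relaxed optimum would be about 55.5, but ad slots are indivisible.
slot 3 + slot 7 + slot 5 + slot 2 + slot 8 + slot 4: cost 3 + 3 + 13 + 5 + 13 + 3 = 40 ≤ 40, expected clicks 3 + 4 + 18 + 9 + 4 + 15 = 53.
slot 3 + slot 5 + slot 2 + slot 4 + slot 1: cost 3 + 13 + 5 + 3 + 16 = 40 ≤ 40, expected clicks 3 + 18 + 9 + 15 + 8 = 53.
slot 7 + slot 5 + slot 2 + slot 4 + slot 1: cost 3 + 13 + 5 + 3 + 16 = 40 ≤ 40, expected clicks 4 + 18 + 9 + 15 + 8 = 54.
Best is slot 7, slot 5, slot 2, slot 4, and slot 1 with total expected clicks 54.

54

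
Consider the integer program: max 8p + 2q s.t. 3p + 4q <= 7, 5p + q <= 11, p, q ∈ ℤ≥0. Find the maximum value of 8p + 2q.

(p,q)=(2,0) is feasible, giving 16.
(p,q)=(1,1) is feasible, giving 10.
(p,q)=(1,0) is feasible, giving 8.
Maximum is 16 at (p,q)=(2,0).

16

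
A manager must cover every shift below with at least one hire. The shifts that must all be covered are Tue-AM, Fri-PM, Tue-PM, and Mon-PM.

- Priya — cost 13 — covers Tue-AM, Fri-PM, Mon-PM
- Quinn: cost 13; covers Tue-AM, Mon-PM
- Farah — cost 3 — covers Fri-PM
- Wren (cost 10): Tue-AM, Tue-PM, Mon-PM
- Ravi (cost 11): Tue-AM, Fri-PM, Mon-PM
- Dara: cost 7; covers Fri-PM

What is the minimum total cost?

13

This is a weighted set-cover instance.
Choose Farah and Wren: together they cover Tue-AM, Fri-PM, Tue-PM, Mon-PM — every shift.
Total cost: 3 + 10 = 13.
No cover costs less than 13.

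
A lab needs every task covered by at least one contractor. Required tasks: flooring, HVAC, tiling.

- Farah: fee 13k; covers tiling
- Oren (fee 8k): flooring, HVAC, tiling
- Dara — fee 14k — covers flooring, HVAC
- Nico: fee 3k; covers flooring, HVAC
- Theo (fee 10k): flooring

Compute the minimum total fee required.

The greedy cost-per-new-task heuristic would pick Nico and Oren for 11, but a cheaper cover exists.
Oren alone covers flooring, HVAC, tiling — every task.
Total fee: 8.
No cover costs less than 8.

8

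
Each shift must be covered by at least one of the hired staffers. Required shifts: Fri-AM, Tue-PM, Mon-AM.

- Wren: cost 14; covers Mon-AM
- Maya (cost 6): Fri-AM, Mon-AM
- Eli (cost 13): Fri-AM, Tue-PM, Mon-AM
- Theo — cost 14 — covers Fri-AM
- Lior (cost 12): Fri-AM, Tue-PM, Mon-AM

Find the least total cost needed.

Lior alone covers Fri-AM, Tue-PM, Mon-AM — every shift.
Total cost: 12.

12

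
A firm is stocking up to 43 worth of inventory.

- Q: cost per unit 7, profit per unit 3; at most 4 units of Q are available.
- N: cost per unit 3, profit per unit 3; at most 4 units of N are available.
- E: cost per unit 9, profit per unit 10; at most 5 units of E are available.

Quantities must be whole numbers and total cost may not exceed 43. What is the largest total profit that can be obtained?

E has the best ratio (10/9); taking only E gives at most 4×10 = 40 (stopped by the cost limit).
Mixing does better — 2×N and 4×E: cost 42 ≤ 43, profit 2·3 + 4·10 = 46.

46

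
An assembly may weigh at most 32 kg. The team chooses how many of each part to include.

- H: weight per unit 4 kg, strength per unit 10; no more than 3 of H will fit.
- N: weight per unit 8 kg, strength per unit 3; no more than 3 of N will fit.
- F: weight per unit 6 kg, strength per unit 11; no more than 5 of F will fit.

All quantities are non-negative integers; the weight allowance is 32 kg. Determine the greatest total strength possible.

64

H has the best ratio (10/4); taking only H gives at most 3×10 = 30 (stopped by the supply cap of 3).
Mixing does better — 2×H and 4×F: weight 32 ≤ 32, strength 2·10 + 4·11 = 64.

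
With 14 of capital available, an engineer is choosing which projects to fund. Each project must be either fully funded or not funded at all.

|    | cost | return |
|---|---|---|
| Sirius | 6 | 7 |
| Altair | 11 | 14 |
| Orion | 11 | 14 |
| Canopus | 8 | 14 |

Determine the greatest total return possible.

Canopus: cost 8 ≤ 14, return 14.
Sirius + Canopus: cost 6 + 8 = 14 ≤ 14, return 7 + 14 = 21.
Best is Sirius and Canopus with total return 21.

21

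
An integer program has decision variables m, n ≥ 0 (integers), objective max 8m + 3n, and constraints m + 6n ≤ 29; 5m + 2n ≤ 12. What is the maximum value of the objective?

The continuous relaxation peaks at (2.4, 0) with value 19.20; rounding to a feasible lattice point costs some objective.
(m,n)=(2,1): 1·2+6·1=8≤29, 5·2+2·1=12≤12, objective 19.
(m,n)=(2,0): 1·2+6·0=2≤29, 5·2+2·0=10≤12, objective 16.
(m,n)=(1,2): 1·1+6·2=13≤29, 5·1+2·2=9≤12, objective 14.
No feasible integer point exceeds 19.

19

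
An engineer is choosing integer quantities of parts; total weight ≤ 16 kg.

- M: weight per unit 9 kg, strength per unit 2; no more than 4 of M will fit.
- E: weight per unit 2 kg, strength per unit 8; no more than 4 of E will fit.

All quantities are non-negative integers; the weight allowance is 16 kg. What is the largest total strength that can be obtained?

E has the best ratio (8/2); taking only E gives at most 4×8 = 32 (stopped by the supply cap of 4).
Optimal: 4×E: weight 8 ≤ 16, strength 4·8 = 32.

32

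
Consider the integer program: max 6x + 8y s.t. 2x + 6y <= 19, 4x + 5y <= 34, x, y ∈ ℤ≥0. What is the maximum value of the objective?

48

The continuous relaxation peaks at (7.79, 0.571) with value 51.29; rounding to a feasible lattice point costs some objective.
(x,y)=(8,0) is feasible, giving 48.
(x,y)=(6,1) is feasible, giving 44.
(x,y)=(7,0) is feasible, giving 42.
(x,y)=(6,0) is feasible, giving 36.
The best lattice point is (8,0), giving 48.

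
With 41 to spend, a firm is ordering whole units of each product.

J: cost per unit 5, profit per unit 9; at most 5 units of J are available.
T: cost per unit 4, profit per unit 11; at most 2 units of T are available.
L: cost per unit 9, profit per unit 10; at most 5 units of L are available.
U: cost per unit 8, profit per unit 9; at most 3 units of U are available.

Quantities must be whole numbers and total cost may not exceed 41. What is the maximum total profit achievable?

76

Take 5×J, 2×T, and 1×U: cost 41 ≤ 41, profit 5·9 + 2·11 + 1·9 = 76.
T has the best ratio (11/4) and is taken to its limit of 2; remaining capacity is filled optimally with the others.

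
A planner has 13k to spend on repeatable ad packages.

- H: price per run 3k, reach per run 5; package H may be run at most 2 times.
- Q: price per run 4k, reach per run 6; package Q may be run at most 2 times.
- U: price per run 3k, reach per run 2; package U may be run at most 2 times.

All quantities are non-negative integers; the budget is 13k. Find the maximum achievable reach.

18

This is a bounded integer knapsack.
1×H and 2×Q: price 11 ≤ 13, reach 1·5 + 2·6 = 17.
2×H, 1×Q, and 1×U: price 13 ≤ 13, reach 2·5 + 1·6 + 1·2 = 18.
Best is 18.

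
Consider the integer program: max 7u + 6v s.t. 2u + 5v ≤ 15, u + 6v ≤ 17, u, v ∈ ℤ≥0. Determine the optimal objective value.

49

Relaxing integrality, the LP optimum is 52.50 at (u,v) = (7.5, 0), which is not an integer point.
(u,v)=(7,0): 2·7+5·0=14≤15, 1·7+6·0=7≤17, objective 49.
(u,v)=(6,0): 2·6+5·0=12≤15, 1·6+6·0=6≤17, objective 42.
Maximum is 49 at (u,v)=(7,0).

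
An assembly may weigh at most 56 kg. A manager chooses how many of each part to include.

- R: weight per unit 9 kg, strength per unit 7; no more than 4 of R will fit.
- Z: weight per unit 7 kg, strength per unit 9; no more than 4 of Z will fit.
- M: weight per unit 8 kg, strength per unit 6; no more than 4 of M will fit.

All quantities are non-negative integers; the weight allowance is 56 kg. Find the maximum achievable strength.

This is a bounded integer knapsack.
Take 3×R and 4×Z: weight 55 ≤ 56, strength 3·7 + 4·9 = 57.
Z has the best ratio (9/7) and is taken to its limit of 4; remaining capacity is filled optimally with the others.

57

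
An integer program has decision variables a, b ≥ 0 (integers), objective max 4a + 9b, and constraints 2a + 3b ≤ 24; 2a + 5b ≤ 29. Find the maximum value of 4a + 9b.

Relaxing integrality, the LP optimum is 55.50 at (a,b) = (8.25, 2.5), which is not an integer point.
(a,b)=(7,3): 2·7+3·3=23≤24, 2·7+5·3=29≤29, objective 55.
(a,b)=(9,2): 2·9+3·2=24≤24, 2·9+5·2=28≤29, objective 54.
(a,b)=(6,3): 2·6+3·3=21≤24, 2·6+5·3=27≤29, objective 51.
No feasible integer point exceeds 55.

55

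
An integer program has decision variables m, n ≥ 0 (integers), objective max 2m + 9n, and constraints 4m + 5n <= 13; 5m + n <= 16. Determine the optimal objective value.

18

Relaxing integrality, the LP optimum is 23.40 at (m,n) = (0, 2.6), which is not an integer point.
(m,n)=(0,2) is feasible, giving 18.
(m,n)=(1,1) is feasible, giving 11.
(m,n)=(0,1) is feasible, giving 9.
No feasible integer point exceeds 18.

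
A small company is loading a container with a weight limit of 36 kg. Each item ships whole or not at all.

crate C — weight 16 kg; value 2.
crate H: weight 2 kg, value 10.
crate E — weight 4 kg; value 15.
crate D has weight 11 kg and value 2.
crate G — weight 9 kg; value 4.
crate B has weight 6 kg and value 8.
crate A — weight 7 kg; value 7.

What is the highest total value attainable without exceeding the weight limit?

crate H + crate E + crate D + crate B + crate A: weight 2 + 4 + 11 + 6 + 7 = 30 ≤ 36, value 10 + 15 + 2 + 8 + 7 = 42.
crate C + crate H + crate E + crate B + crate A: weight 16 + 2 + 4 + 6 + 7 = 35 ≤ 36, value 2 + 10 + 15 + 8 + 7 = 42.
crate H + crate E + crate G + crate B + crate A: weight 2 + 4 + 9 + 6 + 7 = 28 ≤ 36, value 10 + 15 + 4 + 8 + 7 = 44.
Best is crate H, crate E, crate G, crate B, and crate A with total value 44.

44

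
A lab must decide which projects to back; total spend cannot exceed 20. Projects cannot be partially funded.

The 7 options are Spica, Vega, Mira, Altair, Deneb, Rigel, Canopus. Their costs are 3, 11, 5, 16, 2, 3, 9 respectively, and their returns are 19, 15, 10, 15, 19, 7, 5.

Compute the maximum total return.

60

This is an integer program with binary decision variables.
Take Spica, Vega, Deneb, and Rigel: cost 3 + 11 + 2 + 3 = 19 ≤ 20, return 19 + 15 + 19 + 7 = 60.
No other feasible combination does better.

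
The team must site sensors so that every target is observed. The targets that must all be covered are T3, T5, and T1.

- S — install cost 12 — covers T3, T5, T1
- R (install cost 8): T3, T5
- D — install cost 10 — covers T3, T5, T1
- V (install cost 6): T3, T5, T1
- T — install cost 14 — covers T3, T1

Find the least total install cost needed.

6

V alone covers T3, T5, T1 — every target.
Total install cost: 6.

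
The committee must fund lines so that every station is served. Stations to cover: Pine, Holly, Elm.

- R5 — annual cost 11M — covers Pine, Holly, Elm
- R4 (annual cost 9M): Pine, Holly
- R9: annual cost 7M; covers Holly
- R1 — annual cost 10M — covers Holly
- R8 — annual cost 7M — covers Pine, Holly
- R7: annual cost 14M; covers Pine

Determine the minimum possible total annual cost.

11

R5 alone covers Pine, Holly, Elm — every station.
Total annual cost: 11.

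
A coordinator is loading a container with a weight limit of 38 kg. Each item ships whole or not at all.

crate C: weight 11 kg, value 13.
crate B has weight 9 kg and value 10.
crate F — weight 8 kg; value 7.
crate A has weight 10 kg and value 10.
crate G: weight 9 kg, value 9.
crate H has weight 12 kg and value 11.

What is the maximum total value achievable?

Take crate C, crate B, crate F, and crate A: weight 11 + 9 + 8 + 10 = 38 ≤ 38, value 13 + 10 + 7 + 10 = 40.
No other feasible combination does better.

40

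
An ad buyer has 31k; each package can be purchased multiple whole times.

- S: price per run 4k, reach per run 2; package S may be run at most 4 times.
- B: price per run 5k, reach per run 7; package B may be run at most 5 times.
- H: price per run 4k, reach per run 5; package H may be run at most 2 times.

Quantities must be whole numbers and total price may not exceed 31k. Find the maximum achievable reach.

4×B and 2×H: price 28 ≤ 31, reach 4·7 + 2·5 = 38.
5×B and 1×H: price 29 ≤ 31, reach 5·7 + 1·5 = 40.
Best is 40.

40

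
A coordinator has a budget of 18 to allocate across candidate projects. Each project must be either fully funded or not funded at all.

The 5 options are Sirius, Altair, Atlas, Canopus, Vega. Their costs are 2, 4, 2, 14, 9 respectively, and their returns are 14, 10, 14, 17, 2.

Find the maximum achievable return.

45

This is an integer program with binary decision variables.
Take Sirius, Atlas, and Canopus: cost 2 + 2 + 14 = 18 ≤ 18, return 14 + 14 + 17 = 45.
No other feasible combination does better.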